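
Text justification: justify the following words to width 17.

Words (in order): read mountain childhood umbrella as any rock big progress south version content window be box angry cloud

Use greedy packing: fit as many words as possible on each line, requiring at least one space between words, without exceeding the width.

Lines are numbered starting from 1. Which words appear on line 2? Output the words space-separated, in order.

Answer: childhood

Derivation:
Line 1: ['read', 'mountain'] (min_width=13, slack=4)
Line 2: ['childhood'] (min_width=9, slack=8)
Line 3: ['umbrella', 'as', 'any'] (min_width=15, slack=2)
Line 4: ['rock', 'big', 'progress'] (min_width=17, slack=0)
Line 5: ['south', 'version'] (min_width=13, slack=4)
Line 6: ['content', 'window', 'be'] (min_width=17, slack=0)
Line 7: ['box', 'angry', 'cloud'] (min_width=15, slack=2)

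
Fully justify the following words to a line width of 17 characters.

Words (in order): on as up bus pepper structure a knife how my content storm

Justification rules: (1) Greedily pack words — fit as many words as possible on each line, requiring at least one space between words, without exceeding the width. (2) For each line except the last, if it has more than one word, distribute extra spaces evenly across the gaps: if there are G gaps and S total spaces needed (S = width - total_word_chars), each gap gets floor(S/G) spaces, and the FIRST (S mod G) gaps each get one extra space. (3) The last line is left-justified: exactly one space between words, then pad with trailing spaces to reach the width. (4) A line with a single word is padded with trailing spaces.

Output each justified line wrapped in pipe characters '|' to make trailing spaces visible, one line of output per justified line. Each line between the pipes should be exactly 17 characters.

Answer: |on   as   up  bus|
|pepper  structure|
|a  knife  how  my|
|content storm    |

Derivation:
Line 1: ['on', 'as', 'up', 'bus'] (min_width=12, slack=5)
Line 2: ['pepper', 'structure'] (min_width=16, slack=1)
Line 3: ['a', 'knife', 'how', 'my'] (min_width=14, slack=3)
Line 4: ['content', 'storm'] (min_width=13, slack=4)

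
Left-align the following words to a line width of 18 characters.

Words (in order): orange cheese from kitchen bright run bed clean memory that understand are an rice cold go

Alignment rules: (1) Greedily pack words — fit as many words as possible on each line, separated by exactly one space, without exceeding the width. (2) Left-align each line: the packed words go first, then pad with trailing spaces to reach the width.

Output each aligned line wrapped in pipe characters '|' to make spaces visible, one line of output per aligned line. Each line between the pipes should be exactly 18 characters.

Answer: |orange cheese from|
|kitchen bright run|
|bed clean memory  |
|that understand   |
|are an rice cold  |
|go                |

Derivation:
Line 1: ['orange', 'cheese', 'from'] (min_width=18, slack=0)
Line 2: ['kitchen', 'bright', 'run'] (min_width=18, slack=0)
Line 3: ['bed', 'clean', 'memory'] (min_width=16, slack=2)
Line 4: ['that', 'understand'] (min_width=15, slack=3)
Line 5: ['are', 'an', 'rice', 'cold'] (min_width=16, slack=2)
Line 6: ['go'] (min_width=2, slack=16)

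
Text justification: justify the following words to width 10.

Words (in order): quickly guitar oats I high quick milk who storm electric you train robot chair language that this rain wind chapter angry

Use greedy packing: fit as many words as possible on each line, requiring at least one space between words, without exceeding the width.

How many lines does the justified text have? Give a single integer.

Answer: 15

Derivation:
Line 1: ['quickly'] (min_width=7, slack=3)
Line 2: ['guitar'] (min_width=6, slack=4)
Line 3: ['oats', 'I'] (min_width=6, slack=4)
Line 4: ['high', 'quick'] (min_width=10, slack=0)
Line 5: ['milk', 'who'] (min_width=8, slack=2)
Line 6: ['storm'] (min_width=5, slack=5)
Line 7: ['electric'] (min_width=8, slack=2)
Line 8: ['you', 'train'] (min_width=9, slack=1)
Line 9: ['robot'] (min_width=5, slack=5)
Line 10: ['chair'] (min_width=5, slack=5)
Line 11: ['language'] (min_width=8, slack=2)
Line 12: ['that', 'this'] (min_width=9, slack=1)
Line 13: ['rain', 'wind'] (min_width=9, slack=1)
Line 14: ['chapter'] (min_width=7, slack=3)
Line 15: ['angry'] (min_width=5, slack=5)
Total lines: 15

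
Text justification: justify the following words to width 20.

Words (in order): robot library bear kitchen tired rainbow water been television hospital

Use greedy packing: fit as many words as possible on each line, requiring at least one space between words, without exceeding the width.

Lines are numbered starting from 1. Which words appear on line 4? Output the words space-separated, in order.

Line 1: ['robot', 'library', 'bear'] (min_width=18, slack=2)
Line 2: ['kitchen', 'tired'] (min_width=13, slack=7)
Line 3: ['rainbow', 'water', 'been'] (min_width=18, slack=2)
Line 4: ['television', 'hospital'] (min_width=19, slack=1)

Answer: television hospital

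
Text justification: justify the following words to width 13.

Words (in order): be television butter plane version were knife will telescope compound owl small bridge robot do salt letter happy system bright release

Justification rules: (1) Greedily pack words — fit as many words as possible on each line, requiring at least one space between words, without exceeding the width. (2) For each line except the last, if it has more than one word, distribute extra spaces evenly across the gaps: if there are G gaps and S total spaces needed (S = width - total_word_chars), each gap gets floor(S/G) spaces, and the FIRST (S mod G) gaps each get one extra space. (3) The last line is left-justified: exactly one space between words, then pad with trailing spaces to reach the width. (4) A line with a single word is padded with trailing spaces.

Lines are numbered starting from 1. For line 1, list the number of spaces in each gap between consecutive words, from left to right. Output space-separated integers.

Line 1: ['be', 'television'] (min_width=13, slack=0)
Line 2: ['butter', 'plane'] (min_width=12, slack=1)
Line 3: ['version', 'were'] (min_width=12, slack=1)
Line 4: ['knife', 'will'] (min_width=10, slack=3)
Line 5: ['telescope'] (min_width=9, slack=4)
Line 6: ['compound', 'owl'] (min_width=12, slack=1)
Line 7: ['small', 'bridge'] (min_width=12, slack=1)
Line 8: ['robot', 'do', 'salt'] (min_width=13, slack=0)
Line 9: ['letter', 'happy'] (min_width=12, slack=1)
Line 10: ['system', 'bright'] (min_width=13, slack=0)
Line 11: ['release'] (min_width=7, slack=6)

Answer: 1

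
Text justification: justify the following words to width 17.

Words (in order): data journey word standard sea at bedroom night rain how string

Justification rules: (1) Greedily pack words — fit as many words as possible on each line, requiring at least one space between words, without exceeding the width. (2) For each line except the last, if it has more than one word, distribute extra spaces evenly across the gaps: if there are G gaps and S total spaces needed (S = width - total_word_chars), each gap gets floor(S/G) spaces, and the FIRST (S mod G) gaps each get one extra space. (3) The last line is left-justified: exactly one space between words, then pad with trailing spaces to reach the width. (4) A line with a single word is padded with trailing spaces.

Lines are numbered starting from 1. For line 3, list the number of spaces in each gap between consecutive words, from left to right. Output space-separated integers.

Line 1: ['data', 'journey', 'word'] (min_width=17, slack=0)
Line 2: ['standard', 'sea', 'at'] (min_width=15, slack=2)
Line 3: ['bedroom', 'night'] (min_width=13, slack=4)
Line 4: ['rain', 'how', 'string'] (min_width=15, slack=2)

Answer: 5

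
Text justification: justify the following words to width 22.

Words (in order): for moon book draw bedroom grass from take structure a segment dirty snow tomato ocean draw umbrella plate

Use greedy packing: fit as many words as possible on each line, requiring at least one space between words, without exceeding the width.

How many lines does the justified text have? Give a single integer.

Line 1: ['for', 'moon', 'book', 'draw'] (min_width=18, slack=4)
Line 2: ['bedroom', 'grass', 'from'] (min_width=18, slack=4)
Line 3: ['take', 'structure', 'a'] (min_width=16, slack=6)
Line 4: ['segment', 'dirty', 'snow'] (min_width=18, slack=4)
Line 5: ['tomato', 'ocean', 'draw'] (min_width=17, slack=5)
Line 6: ['umbrella', 'plate'] (min_width=14, slack=8)
Total lines: 6

Answer: 6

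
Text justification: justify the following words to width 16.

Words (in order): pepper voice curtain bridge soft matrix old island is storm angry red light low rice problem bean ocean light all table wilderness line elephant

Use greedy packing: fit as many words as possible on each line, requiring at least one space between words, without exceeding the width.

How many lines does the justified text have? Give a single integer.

Answer: 10

Derivation:
Line 1: ['pepper', 'voice'] (min_width=12, slack=4)
Line 2: ['curtain', 'bridge'] (min_width=14, slack=2)
Line 3: ['soft', 'matrix', 'old'] (min_width=15, slack=1)
Line 4: ['island', 'is', 'storm'] (min_width=15, slack=1)
Line 5: ['angry', 'red', 'light'] (min_width=15, slack=1)
Line 6: ['low', 'rice', 'problem'] (min_width=16, slack=0)
Line 7: ['bean', 'ocean', 'light'] (min_width=16, slack=0)
Line 8: ['all', 'table'] (min_width=9, slack=7)
Line 9: ['wilderness', 'line'] (min_width=15, slack=1)
Line 10: ['elephant'] (min_width=8, slack=8)
Total lines: 10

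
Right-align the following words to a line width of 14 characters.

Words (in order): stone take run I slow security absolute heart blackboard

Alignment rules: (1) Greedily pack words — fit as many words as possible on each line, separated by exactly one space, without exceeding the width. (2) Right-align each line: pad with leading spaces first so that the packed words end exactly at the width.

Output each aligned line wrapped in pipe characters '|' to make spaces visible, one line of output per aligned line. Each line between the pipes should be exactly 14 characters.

Line 1: ['stone', 'take', 'run'] (min_width=14, slack=0)
Line 2: ['I', 'slow'] (min_width=6, slack=8)
Line 3: ['security'] (min_width=8, slack=6)
Line 4: ['absolute', 'heart'] (min_width=14, slack=0)
Line 5: ['blackboard'] (min_width=10, slack=4)

Answer: |stone take run|
|        I slow|
|      security|
|absolute heart|
|    blackboard|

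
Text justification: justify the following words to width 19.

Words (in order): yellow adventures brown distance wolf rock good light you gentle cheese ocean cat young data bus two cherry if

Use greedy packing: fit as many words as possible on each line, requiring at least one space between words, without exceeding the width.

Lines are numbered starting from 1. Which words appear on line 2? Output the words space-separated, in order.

Answer: brown distance wolf

Derivation:
Line 1: ['yellow', 'adventures'] (min_width=17, slack=2)
Line 2: ['brown', 'distance', 'wolf'] (min_width=19, slack=0)
Line 3: ['rock', 'good', 'light', 'you'] (min_width=19, slack=0)
Line 4: ['gentle', 'cheese', 'ocean'] (min_width=19, slack=0)
Line 5: ['cat', 'young', 'data', 'bus'] (min_width=18, slack=1)
Line 6: ['two', 'cherry', 'if'] (min_width=13, slack=6)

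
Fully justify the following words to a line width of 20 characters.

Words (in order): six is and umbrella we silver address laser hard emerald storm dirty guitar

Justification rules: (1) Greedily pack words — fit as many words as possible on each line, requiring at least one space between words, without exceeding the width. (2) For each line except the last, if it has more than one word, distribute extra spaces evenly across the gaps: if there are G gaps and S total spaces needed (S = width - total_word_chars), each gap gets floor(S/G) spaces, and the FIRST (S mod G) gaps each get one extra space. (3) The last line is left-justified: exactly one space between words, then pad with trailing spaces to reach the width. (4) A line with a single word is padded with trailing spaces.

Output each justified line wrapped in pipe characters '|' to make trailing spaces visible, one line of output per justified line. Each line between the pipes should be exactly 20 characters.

Answer: |six  is and umbrella|
|we   silver  address|
|laser  hard  emerald|
|storm dirty guitar  |

Derivation:
Line 1: ['six', 'is', 'and', 'umbrella'] (min_width=19, slack=1)
Line 2: ['we', 'silver', 'address'] (min_width=17, slack=3)
Line 3: ['laser', 'hard', 'emerald'] (min_width=18, slack=2)
Line 4: ['storm', 'dirty', 'guitar'] (min_width=18, slack=2)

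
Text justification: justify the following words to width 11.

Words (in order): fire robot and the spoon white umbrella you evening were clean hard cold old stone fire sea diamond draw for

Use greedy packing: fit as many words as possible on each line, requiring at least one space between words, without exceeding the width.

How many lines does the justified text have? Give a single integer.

Line 1: ['fire', 'robot'] (min_width=10, slack=1)
Line 2: ['and', 'the'] (min_width=7, slack=4)
Line 3: ['spoon', 'white'] (min_width=11, slack=0)
Line 4: ['umbrella'] (min_width=8, slack=3)
Line 5: ['you', 'evening'] (min_width=11, slack=0)
Line 6: ['were', 'clean'] (min_width=10, slack=1)
Line 7: ['hard', 'cold'] (min_width=9, slack=2)
Line 8: ['old', 'stone'] (min_width=9, slack=2)
Line 9: ['fire', 'sea'] (min_width=8, slack=3)
Line 10: ['diamond'] (min_width=7, slack=4)
Line 11: ['draw', 'for'] (min_width=8, slack=3)
Total lines: 11

Answer: 11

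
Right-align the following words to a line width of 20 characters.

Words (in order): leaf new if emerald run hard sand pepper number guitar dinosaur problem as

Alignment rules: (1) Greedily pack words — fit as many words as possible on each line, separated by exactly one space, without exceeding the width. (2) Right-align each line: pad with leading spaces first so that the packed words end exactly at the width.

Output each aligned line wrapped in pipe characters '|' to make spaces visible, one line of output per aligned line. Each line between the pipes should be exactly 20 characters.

Line 1: ['leaf', 'new', 'if', 'emerald'] (min_width=19, slack=1)
Line 2: ['run', 'hard', 'sand', 'pepper'] (min_width=20, slack=0)
Line 3: ['number', 'guitar'] (min_width=13, slack=7)
Line 4: ['dinosaur', 'problem', 'as'] (min_width=19, slack=1)

Answer: | leaf new if emerald|
|run hard sand pepper|
|       number guitar|
| dinosaur problem as|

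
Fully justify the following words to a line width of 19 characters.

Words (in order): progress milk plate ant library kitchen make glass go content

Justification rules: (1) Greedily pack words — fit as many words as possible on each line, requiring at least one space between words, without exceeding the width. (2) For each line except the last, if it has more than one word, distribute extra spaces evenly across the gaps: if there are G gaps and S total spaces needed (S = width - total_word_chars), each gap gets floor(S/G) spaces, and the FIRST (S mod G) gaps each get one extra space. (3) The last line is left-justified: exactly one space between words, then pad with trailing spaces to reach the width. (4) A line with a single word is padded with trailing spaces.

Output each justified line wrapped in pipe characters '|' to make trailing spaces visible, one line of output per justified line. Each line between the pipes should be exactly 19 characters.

Line 1: ['progress', 'milk', 'plate'] (min_width=19, slack=0)
Line 2: ['ant', 'library', 'kitchen'] (min_width=19, slack=0)
Line 3: ['make', 'glass', 'go'] (min_width=13, slack=6)
Line 4: ['content'] (min_width=7, slack=12)

Answer: |progress milk plate|
|ant library kitchen|
|make    glass    go|
|content            |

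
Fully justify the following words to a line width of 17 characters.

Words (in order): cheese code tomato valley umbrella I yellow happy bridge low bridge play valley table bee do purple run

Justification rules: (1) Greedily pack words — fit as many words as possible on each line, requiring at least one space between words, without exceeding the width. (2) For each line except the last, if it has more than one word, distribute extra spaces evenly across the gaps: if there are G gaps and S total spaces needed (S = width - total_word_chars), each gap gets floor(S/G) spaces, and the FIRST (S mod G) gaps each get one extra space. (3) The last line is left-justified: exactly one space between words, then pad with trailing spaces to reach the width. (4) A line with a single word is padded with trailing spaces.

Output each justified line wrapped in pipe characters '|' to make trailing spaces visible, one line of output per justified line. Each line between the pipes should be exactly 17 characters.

Answer: |cheese       code|
|tomato     valley|
|umbrella I yellow|
|happy  bridge low|
|bridge       play|
|valley  table bee|
|do purple run    |

Derivation:
Line 1: ['cheese', 'code'] (min_width=11, slack=6)
Line 2: ['tomato', 'valley'] (min_width=13, slack=4)
Line 3: ['umbrella', 'I', 'yellow'] (min_width=17, slack=0)
Line 4: ['happy', 'bridge', 'low'] (min_width=16, slack=1)
Line 5: ['bridge', 'play'] (min_width=11, slack=6)
Line 6: ['valley', 'table', 'bee'] (min_width=16, slack=1)
Line 7: ['do', 'purple', 'run'] (min_width=13, slack=4)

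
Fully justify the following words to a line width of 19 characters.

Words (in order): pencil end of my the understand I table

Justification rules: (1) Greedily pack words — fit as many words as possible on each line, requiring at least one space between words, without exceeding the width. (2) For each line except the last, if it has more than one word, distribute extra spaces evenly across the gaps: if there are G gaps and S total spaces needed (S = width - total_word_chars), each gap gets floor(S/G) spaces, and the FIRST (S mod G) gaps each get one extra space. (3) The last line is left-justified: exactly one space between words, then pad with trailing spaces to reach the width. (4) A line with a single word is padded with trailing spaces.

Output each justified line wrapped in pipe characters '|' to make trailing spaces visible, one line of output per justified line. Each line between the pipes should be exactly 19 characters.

Answer: |pencil  end  of  my|
|the   understand  I|
|table              |

Derivation:
Line 1: ['pencil', 'end', 'of', 'my'] (min_width=16, slack=3)
Line 2: ['the', 'understand', 'I'] (min_width=16, slack=3)
Line 3: ['table'] (min_width=5, slack=14)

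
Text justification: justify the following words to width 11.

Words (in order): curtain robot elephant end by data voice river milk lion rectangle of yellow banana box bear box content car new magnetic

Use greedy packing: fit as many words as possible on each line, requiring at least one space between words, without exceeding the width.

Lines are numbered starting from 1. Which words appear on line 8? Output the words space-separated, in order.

Answer: of yellow

Derivation:
Line 1: ['curtain'] (min_width=7, slack=4)
Line 2: ['robot'] (min_width=5, slack=6)
Line 3: ['elephant'] (min_width=8, slack=3)
Line 4: ['end', 'by', 'data'] (min_width=11, slack=0)
Line 5: ['voice', 'river'] (min_width=11, slack=0)
Line 6: ['milk', 'lion'] (min_width=9, slack=2)
Line 7: ['rectangle'] (min_width=9, slack=2)
Line 8: ['of', 'yellow'] (min_width=9, slack=2)
Line 9: ['banana', 'box'] (min_width=10, slack=1)
Line 10: ['bear', 'box'] (min_width=8, slack=3)
Line 11: ['content', 'car'] (min_width=11, slack=0)
Line 12: ['new'] (min_width=3, slack=8)
Line 13: ['magnetic'] (min_width=8, slack=3)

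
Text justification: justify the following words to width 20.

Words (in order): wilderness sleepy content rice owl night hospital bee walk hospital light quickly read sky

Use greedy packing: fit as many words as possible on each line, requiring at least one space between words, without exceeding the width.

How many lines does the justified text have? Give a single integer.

Line 1: ['wilderness', 'sleepy'] (min_width=17, slack=3)
Line 2: ['content', 'rice', 'owl'] (min_width=16, slack=4)
Line 3: ['night', 'hospital', 'bee'] (min_width=18, slack=2)
Line 4: ['walk', 'hospital', 'light'] (min_width=19, slack=1)
Line 5: ['quickly', 'read', 'sky'] (min_width=16, slack=4)
Total lines: 5

Answer: 5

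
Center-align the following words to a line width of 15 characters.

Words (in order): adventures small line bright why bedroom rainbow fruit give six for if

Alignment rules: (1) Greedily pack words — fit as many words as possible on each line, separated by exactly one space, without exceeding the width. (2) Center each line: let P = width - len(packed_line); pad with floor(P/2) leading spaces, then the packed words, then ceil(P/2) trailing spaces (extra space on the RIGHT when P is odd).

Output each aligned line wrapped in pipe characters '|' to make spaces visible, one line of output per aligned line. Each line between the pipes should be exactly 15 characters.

Line 1: ['adventures'] (min_width=10, slack=5)
Line 2: ['small', 'line'] (min_width=10, slack=5)
Line 3: ['bright', 'why'] (min_width=10, slack=5)
Line 4: ['bedroom', 'rainbow'] (min_width=15, slack=0)
Line 5: ['fruit', 'give', 'six'] (min_width=14, slack=1)
Line 6: ['for', 'if'] (min_width=6, slack=9)

Answer: |  adventures   |
|  small line   |
|  bright why   |
|bedroom rainbow|
|fruit give six |
|    for if     |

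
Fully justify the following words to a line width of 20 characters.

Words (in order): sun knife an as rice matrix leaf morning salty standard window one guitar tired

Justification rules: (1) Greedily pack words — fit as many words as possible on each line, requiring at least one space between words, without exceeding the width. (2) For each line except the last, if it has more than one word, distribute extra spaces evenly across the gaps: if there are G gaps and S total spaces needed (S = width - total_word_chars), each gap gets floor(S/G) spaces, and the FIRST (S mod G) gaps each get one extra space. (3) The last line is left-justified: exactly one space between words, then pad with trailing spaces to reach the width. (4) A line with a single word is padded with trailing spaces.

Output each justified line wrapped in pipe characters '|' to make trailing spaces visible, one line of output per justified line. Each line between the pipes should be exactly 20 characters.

Answer: |sun knife an as rice|
|matrix  leaf morning|
|salty       standard|
|window   one  guitar|
|tired               |

Derivation:
Line 1: ['sun', 'knife', 'an', 'as', 'rice'] (min_width=20, slack=0)
Line 2: ['matrix', 'leaf', 'morning'] (min_width=19, slack=1)
Line 3: ['salty', 'standard'] (min_width=14, slack=6)
Line 4: ['window', 'one', 'guitar'] (min_width=17, slack=3)
Line 5: ['tired'] (min_width=5, slack=15)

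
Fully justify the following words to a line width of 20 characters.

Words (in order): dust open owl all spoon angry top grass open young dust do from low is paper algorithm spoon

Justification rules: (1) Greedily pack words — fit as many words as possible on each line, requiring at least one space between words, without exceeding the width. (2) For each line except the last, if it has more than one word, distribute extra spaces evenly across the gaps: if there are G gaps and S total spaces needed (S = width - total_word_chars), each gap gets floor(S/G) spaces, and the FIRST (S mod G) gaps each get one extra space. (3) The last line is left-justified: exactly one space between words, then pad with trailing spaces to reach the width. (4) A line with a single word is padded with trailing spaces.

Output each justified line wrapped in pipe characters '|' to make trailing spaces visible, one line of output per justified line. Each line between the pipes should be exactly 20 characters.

Line 1: ['dust', 'open', 'owl', 'all'] (min_width=17, slack=3)
Line 2: ['spoon', 'angry', 'top'] (min_width=15, slack=5)
Line 3: ['grass', 'open', 'young'] (min_width=16, slack=4)
Line 4: ['dust', 'do', 'from', 'low', 'is'] (min_width=19, slack=1)
Line 5: ['paper', 'algorithm'] (min_width=15, slack=5)
Line 6: ['spoon'] (min_width=5, slack=15)

Answer: |dust  open  owl  all|
|spoon    angry   top|
|grass   open   young|
|dust  do from low is|
|paper      algorithm|
|spoon               |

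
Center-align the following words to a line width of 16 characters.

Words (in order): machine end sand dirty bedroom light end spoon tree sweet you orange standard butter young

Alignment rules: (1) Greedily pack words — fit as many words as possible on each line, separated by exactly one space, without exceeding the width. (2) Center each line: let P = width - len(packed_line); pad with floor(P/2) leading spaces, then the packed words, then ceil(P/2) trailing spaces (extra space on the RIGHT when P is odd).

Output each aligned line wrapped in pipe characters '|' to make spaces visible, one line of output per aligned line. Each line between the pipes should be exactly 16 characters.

Line 1: ['machine', 'end', 'sand'] (min_width=16, slack=0)
Line 2: ['dirty', 'bedroom'] (min_width=13, slack=3)
Line 3: ['light', 'end', 'spoon'] (min_width=15, slack=1)
Line 4: ['tree', 'sweet', 'you'] (min_width=14, slack=2)
Line 5: ['orange', 'standard'] (min_width=15, slack=1)
Line 6: ['butter', 'young'] (min_width=12, slack=4)

Answer: |machine end sand|
| dirty bedroom  |
|light end spoon |
| tree sweet you |
|orange standard |
|  butter young  |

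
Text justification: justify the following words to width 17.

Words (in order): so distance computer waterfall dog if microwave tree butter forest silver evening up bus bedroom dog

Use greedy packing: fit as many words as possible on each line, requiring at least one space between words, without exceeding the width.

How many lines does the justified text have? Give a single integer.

Line 1: ['so', 'distance'] (min_width=11, slack=6)
Line 2: ['computer'] (min_width=8, slack=9)
Line 3: ['waterfall', 'dog', 'if'] (min_width=16, slack=1)
Line 4: ['microwave', 'tree'] (min_width=14, slack=3)
Line 5: ['butter', 'forest'] (min_width=13, slack=4)
Line 6: ['silver', 'evening', 'up'] (min_width=17, slack=0)
Line 7: ['bus', 'bedroom', 'dog'] (min_width=15, slack=2)
Total lines: 7

Answer: 7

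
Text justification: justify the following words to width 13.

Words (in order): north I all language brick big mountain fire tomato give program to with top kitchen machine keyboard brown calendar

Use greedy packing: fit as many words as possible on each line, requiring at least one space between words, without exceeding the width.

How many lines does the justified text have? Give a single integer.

Answer: 12

Derivation:
Line 1: ['north', 'I', 'all'] (min_width=11, slack=2)
Line 2: ['language'] (min_width=8, slack=5)
Line 3: ['brick', 'big'] (min_width=9, slack=4)
Line 4: ['mountain', 'fire'] (min_width=13, slack=0)
Line 5: ['tomato', 'give'] (min_width=11, slack=2)
Line 6: ['program', 'to'] (min_width=10, slack=3)
Line 7: ['with', 'top'] (min_width=8, slack=5)
Line 8: ['kitchen'] (min_width=7, slack=6)
Line 9: ['machine'] (min_width=7, slack=6)
Line 10: ['keyboard'] (min_width=8, slack=5)
Line 11: ['brown'] (min_width=5, slack=8)
Line 12: ['calendar'] (min_width=8, slack=5)
Total lines: 12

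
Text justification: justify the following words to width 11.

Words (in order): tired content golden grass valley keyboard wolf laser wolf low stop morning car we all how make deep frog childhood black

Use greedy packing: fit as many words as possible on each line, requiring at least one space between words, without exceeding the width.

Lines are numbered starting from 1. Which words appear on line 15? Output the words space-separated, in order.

Line 1: ['tired'] (min_width=5, slack=6)
Line 2: ['content'] (min_width=7, slack=4)
Line 3: ['golden'] (min_width=6, slack=5)
Line 4: ['grass'] (min_width=5, slack=6)
Line 5: ['valley'] (min_width=6, slack=5)
Line 6: ['keyboard'] (min_width=8, slack=3)
Line 7: ['wolf', 'laser'] (min_width=10, slack=1)
Line 8: ['wolf', 'low'] (min_width=8, slack=3)
Line 9: ['stop'] (min_width=4, slack=7)
Line 10: ['morning', 'car'] (min_width=11, slack=0)
Line 11: ['we', 'all', 'how'] (min_width=10, slack=1)
Line 12: ['make', 'deep'] (min_width=9, slack=2)
Line 13: ['frog'] (min_width=4, slack=7)
Line 14: ['childhood'] (min_width=9, slack=2)
Line 15: ['black'] (min_width=5, slack=6)

Answer: black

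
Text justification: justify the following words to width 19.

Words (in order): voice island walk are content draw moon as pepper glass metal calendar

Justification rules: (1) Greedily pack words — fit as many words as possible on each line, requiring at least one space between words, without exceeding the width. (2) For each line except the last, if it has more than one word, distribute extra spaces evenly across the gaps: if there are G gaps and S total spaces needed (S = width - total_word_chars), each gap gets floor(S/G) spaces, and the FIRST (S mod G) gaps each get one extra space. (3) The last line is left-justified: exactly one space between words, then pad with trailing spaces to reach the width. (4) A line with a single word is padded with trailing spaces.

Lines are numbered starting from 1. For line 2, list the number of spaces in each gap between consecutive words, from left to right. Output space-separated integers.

Line 1: ['voice', 'island', 'walk'] (min_width=17, slack=2)
Line 2: ['are', 'content', 'draw'] (min_width=16, slack=3)
Line 3: ['moon', 'as', 'pepper'] (min_width=14, slack=5)
Line 4: ['glass', 'metal'] (min_width=11, slack=8)
Line 5: ['calendar'] (min_width=8, slack=11)

Answer: 3 2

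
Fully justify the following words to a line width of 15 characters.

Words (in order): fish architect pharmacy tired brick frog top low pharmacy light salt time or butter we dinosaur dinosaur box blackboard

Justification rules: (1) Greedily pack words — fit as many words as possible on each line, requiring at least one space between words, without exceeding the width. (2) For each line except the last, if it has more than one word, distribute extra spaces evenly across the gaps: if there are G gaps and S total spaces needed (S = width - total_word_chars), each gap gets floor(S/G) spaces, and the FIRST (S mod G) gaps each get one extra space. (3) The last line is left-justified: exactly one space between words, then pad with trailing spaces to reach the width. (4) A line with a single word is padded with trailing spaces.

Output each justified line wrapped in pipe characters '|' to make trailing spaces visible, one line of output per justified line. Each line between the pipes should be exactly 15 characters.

Line 1: ['fish', 'architect'] (min_width=14, slack=1)
Line 2: ['pharmacy', 'tired'] (min_width=14, slack=1)
Line 3: ['brick', 'frog', 'top'] (min_width=14, slack=1)
Line 4: ['low', 'pharmacy'] (min_width=12, slack=3)
Line 5: ['light', 'salt', 'time'] (min_width=15, slack=0)
Line 6: ['or', 'butter', 'we'] (min_width=12, slack=3)
Line 7: ['dinosaur'] (min_width=8, slack=7)
Line 8: ['dinosaur', 'box'] (min_width=12, slack=3)
Line 9: ['blackboard'] (min_width=10, slack=5)

Answer: |fish  architect|
|pharmacy  tired|
|brick  frog top|
|low    pharmacy|
|light salt time|
|or   butter  we|
|dinosaur       |
|dinosaur    box|
|blackboard     |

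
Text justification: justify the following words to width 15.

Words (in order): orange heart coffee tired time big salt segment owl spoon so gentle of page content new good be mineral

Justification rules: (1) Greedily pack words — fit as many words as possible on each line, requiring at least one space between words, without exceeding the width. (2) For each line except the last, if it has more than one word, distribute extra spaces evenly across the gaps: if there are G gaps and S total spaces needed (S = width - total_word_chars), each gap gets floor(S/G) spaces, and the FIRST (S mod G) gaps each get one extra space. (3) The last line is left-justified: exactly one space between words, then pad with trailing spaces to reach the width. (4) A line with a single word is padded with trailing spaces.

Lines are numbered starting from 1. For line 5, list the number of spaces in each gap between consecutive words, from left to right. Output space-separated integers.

Answer: 1 1

Derivation:
Line 1: ['orange', 'heart'] (min_width=12, slack=3)
Line 2: ['coffee', 'tired'] (min_width=12, slack=3)
Line 3: ['time', 'big', 'salt'] (min_width=13, slack=2)
Line 4: ['segment', 'owl'] (min_width=11, slack=4)
Line 5: ['spoon', 'so', 'gentle'] (min_width=15, slack=0)
Line 6: ['of', 'page', 'content'] (min_width=15, slack=0)
Line 7: ['new', 'good', 'be'] (min_width=11, slack=4)
Line 8: ['mineral'] (min_width=7, slack=8)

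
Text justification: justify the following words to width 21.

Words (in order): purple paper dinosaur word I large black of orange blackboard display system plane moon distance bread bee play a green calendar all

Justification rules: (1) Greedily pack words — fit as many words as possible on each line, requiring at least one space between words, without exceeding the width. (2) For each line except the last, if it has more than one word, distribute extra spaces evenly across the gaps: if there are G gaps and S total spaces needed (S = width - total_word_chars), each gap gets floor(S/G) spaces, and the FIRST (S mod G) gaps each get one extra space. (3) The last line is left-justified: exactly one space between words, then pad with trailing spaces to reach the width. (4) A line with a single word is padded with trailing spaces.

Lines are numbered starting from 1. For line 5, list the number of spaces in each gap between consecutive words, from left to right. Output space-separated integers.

Answer: 2 2

Derivation:
Line 1: ['purple', 'paper', 'dinosaur'] (min_width=21, slack=0)
Line 2: ['word', 'I', 'large', 'black', 'of'] (min_width=21, slack=0)
Line 3: ['orange', 'blackboard'] (min_width=17, slack=4)
Line 4: ['display', 'system', 'plane'] (min_width=20, slack=1)
Line 5: ['moon', 'distance', 'bread'] (min_width=19, slack=2)
Line 6: ['bee', 'play', 'a', 'green'] (min_width=16, slack=5)
Line 7: ['calendar', 'all'] (min_width=12, slack=9)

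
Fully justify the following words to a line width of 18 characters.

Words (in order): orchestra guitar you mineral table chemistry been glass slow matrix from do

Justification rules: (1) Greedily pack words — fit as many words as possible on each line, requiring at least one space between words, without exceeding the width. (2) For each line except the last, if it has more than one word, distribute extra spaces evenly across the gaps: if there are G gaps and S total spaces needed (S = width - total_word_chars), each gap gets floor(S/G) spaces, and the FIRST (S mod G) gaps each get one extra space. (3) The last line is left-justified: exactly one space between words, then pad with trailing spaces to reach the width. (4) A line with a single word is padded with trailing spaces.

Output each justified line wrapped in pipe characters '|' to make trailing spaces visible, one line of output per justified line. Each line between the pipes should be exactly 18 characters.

Line 1: ['orchestra', 'guitar'] (min_width=16, slack=2)
Line 2: ['you', 'mineral', 'table'] (min_width=17, slack=1)
Line 3: ['chemistry', 'been'] (min_width=14, slack=4)
Line 4: ['glass', 'slow', 'matrix'] (min_width=17, slack=1)
Line 5: ['from', 'do'] (min_width=7, slack=11)

Answer: |orchestra   guitar|
|you  mineral table|
|chemistry     been|
|glass  slow matrix|
|from do           |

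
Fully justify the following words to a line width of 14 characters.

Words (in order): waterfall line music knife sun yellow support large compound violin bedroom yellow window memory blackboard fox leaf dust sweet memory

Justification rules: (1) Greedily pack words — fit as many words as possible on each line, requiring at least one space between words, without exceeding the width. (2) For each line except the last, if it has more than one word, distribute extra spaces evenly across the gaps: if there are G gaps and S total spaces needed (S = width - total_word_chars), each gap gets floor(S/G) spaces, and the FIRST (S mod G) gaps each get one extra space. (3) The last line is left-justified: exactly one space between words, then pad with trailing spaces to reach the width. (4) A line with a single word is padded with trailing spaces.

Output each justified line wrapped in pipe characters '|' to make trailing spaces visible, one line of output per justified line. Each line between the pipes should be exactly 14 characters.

Line 1: ['waterfall', 'line'] (min_width=14, slack=0)
Line 2: ['music', 'knife'] (min_width=11, slack=3)
Line 3: ['sun', 'yellow'] (min_width=10, slack=4)
Line 4: ['support', 'large'] (min_width=13, slack=1)
Line 5: ['compound'] (min_width=8, slack=6)
Line 6: ['violin', 'bedroom'] (min_width=14, slack=0)
Line 7: ['yellow', 'window'] (min_width=13, slack=1)
Line 8: ['memory'] (min_width=6, slack=8)
Line 9: ['blackboard', 'fox'] (min_width=14, slack=0)
Line 10: ['leaf', 'dust'] (min_width=9, slack=5)
Line 11: ['sweet', 'memory'] (min_width=12, slack=2)

Answer: |waterfall line|
|music    knife|
|sun     yellow|
|support  large|
|compound      |
|violin bedroom|
|yellow  window|
|memory        |
|blackboard fox|
|leaf      dust|
|sweet memory  |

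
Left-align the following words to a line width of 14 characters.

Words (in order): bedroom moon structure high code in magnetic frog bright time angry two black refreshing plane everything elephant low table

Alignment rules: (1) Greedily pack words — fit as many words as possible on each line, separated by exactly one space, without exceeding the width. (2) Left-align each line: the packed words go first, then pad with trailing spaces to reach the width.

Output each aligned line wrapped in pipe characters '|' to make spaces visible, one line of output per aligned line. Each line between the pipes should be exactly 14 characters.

Line 1: ['bedroom', 'moon'] (min_width=12, slack=2)
Line 2: ['structure', 'high'] (min_width=14, slack=0)
Line 3: ['code', 'in'] (min_width=7, slack=7)
Line 4: ['magnetic', 'frog'] (min_width=13, slack=1)
Line 5: ['bright', 'time'] (min_width=11, slack=3)
Line 6: ['angry', 'two'] (min_width=9, slack=5)
Line 7: ['black'] (min_width=5, slack=9)
Line 8: ['refreshing'] (min_width=10, slack=4)
Line 9: ['plane'] (min_width=5, slack=9)
Line 10: ['everything'] (min_width=10, slack=4)
Line 11: ['elephant', 'low'] (min_width=12, slack=2)
Line 12: ['table'] (min_width=5, slack=9)

Answer: |bedroom moon  |
|structure high|
|code in       |
|magnetic frog |
|bright time   |
|angry two     |
|black         |
|refreshing    |
|plane         |
|everything    |
|elephant low  |
|table         |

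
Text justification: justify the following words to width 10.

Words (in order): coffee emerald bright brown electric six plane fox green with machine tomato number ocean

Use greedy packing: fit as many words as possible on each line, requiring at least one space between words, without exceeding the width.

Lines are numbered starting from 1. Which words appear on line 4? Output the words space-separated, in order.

Line 1: ['coffee'] (min_width=6, slack=4)
Line 2: ['emerald'] (min_width=7, slack=3)
Line 3: ['bright'] (min_width=6, slack=4)
Line 4: ['brown'] (min_width=5, slack=5)
Line 5: ['electric'] (min_width=8, slack=2)
Line 6: ['six', 'plane'] (min_width=9, slack=1)
Line 7: ['fox', 'green'] (min_width=9, slack=1)
Line 8: ['with'] (min_width=4, slack=6)
Line 9: ['machine'] (min_width=7, slack=3)
Line 10: ['tomato'] (min_width=6, slack=4)
Line 11: ['number'] (min_width=6, slack=4)
Line 12: ['ocean'] (min_width=5, slack=5)

Answer: brown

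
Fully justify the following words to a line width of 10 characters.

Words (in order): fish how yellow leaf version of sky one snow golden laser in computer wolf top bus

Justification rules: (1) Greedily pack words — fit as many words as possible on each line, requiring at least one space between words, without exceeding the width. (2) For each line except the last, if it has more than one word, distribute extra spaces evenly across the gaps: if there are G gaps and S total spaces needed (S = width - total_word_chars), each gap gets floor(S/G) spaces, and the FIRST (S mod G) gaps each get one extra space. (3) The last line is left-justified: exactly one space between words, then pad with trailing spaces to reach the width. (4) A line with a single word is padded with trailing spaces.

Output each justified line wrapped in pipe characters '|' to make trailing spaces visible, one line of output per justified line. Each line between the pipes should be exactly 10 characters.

Line 1: ['fish', 'how'] (min_width=8, slack=2)
Line 2: ['yellow'] (min_width=6, slack=4)
Line 3: ['leaf'] (min_width=4, slack=6)
Line 4: ['version', 'of'] (min_width=10, slack=0)
Line 5: ['sky', 'one'] (min_width=7, slack=3)
Line 6: ['snow'] (min_width=4, slack=6)
Line 7: ['golden'] (min_width=6, slack=4)
Line 8: ['laser', 'in'] (min_width=8, slack=2)
Line 9: ['computer'] (min_width=8, slack=2)
Line 10: ['wolf', 'top'] (min_width=8, slack=2)
Line 11: ['bus'] (min_width=3, slack=7)

Answer: |fish   how|
|yellow    |
|leaf      |
|version of|
|sky    one|
|snow      |
|golden    |
|laser   in|
|computer  |
|wolf   top|
|bus       |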